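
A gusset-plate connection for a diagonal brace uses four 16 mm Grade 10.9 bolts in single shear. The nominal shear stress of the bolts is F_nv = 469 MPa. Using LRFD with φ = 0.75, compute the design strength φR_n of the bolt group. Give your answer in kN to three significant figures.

283 kN

A_b = π × 16² / 4 = 201.1 mm².
R_n = F_nv · A_b · n · n_s = 469 × 201.1 × 4 × 1 / 1000 = 377.2 kN.
Design strength φR_n = 0.75 × 377.2 = 283 kN.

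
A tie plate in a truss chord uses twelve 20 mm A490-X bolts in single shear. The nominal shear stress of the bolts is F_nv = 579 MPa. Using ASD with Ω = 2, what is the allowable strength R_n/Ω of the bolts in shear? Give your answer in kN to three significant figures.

1090 kN

A_b = π × 20² / 4 = 314.2 mm².
R_n = F_nv · A_b · n · n_s = 579 × 314.2 × 12 × 1 / 1000 = 2183 kN.
Allowable strength R_n/Ω = 2183 / 2 = 1090 kN.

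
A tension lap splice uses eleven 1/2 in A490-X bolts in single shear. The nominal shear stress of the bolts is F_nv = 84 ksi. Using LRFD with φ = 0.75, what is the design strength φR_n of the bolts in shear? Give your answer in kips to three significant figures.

A_b = π × 0.5² / 4 = 0.1963 in².
R_n = F_nv · A_b · n · n_s = 84 × 0.1963 × 11 × 1 = 181.4 kips.
Design strength φR_n = 0.75 × 181.4 = 136 kips.

136 kips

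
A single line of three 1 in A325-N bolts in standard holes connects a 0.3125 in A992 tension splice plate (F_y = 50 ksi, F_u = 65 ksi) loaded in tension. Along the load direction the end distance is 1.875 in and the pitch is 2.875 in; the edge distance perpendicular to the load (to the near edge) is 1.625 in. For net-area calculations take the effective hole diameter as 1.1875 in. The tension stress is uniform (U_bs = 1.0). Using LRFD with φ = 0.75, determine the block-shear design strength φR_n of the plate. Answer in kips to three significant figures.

Shear plane L_v = 1.875 + 2·2.875 = 7.625 in; A_gv = 7.625 × 0.3125 = 2.383 in².
A_nv = (7.625 − 2.5·1.1875) × 0.3125 = 1.455 in².
A_nt = (1.625 − 0.5·1.1875) × 0.3125 = 0.3223 in².
0.6 F_u A_nv = 56.75 kips; 0.6 F_y A_gv = 71.48 kips → shear rupture governs the shear term.
R_n = 56.75 + 1.0 × 65 × 0.3223 = 77.7 kips.
Design strength φR_n = 0.75 × 77.7 = 58.3 kips.

58.3 kips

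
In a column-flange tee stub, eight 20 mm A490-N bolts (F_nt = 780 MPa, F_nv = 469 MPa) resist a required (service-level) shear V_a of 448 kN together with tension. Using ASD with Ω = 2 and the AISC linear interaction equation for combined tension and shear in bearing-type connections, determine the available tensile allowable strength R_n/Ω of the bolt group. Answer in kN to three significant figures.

529 kN

A_b = π·20²/4 = 314.2 mm²; f_rv = 448 × 1000 / (8 × 314.2) = 178.3 MPa.
F'_nt = 1.3 F_nt − (Ω F_nt / F_nv) f_rv = 1.3·780 − (2·780/469)·178.3 = 421.1 MPa, capped at F_nt → F'_nt = 421.1 MPa.
R_n = F'_nt · A_b · n = 421.1 × 314.2 × 8 / 1000 = 1058 kN.
Allowable strength R_n/Ω = 1058 / 2 = 529 kN.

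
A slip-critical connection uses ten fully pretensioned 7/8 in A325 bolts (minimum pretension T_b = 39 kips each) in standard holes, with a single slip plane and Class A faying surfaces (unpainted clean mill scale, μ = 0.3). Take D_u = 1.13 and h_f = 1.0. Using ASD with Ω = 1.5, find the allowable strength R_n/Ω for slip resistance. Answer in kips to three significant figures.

R_n = μ · D_u · h_f · T_b · n_s · n_b = 0.3 × 1.13 × 1.0 × 39 × 1 × 10 = 132.2 kips.
Allowable strength R_n/Ω = 132.2 / 1.5 = 88.1 kips.

88.1 kips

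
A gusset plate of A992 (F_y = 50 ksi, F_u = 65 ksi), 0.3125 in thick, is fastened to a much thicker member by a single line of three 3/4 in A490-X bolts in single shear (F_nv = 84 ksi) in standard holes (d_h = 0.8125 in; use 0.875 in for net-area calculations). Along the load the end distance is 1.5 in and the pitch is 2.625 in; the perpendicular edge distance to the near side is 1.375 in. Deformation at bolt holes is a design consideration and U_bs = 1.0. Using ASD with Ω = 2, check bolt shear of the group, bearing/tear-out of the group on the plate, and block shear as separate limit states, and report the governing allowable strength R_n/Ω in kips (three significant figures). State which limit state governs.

Bolt shear: A_b = π·0.75²/4 = 0.4418 in²; R_n = 84 × 0.4418 × 3 × 1 = 111.3 kips → 111.3 / 2 = 55.7 kips.
Bearing: edge l_c = 1.094, r_n = 26.66 kips; interior l_c = 1.812, r_n = 36.56 kips; R_n = 26.66 + 2·36.56 = 99.79 kips → 49.9 kips.
Block shear: A_gv = 2.109, A_nv = 1.426, A_nt = 0.293 in²; R_n = min(0.6F_uA_nv, 0.6F_yA_gv) + U_bs·F_u·A_nt = 74.65 kips → 37.3 kips.
Block shear governs: 37.3 kips.

37.3 kips (block shear governs)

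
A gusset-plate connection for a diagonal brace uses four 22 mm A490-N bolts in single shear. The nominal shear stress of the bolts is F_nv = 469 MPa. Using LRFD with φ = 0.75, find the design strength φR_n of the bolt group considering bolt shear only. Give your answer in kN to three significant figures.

535 kN

A_b = π × 22² / 4 = 380.1 mm².
R_n = F_nv · A_b · n · n_s = 469 × 380.1 × 4 × 1 / 1000 = 713.1 kN.
Design strength φR_n = 0.75 × 713.1 = 535 kN.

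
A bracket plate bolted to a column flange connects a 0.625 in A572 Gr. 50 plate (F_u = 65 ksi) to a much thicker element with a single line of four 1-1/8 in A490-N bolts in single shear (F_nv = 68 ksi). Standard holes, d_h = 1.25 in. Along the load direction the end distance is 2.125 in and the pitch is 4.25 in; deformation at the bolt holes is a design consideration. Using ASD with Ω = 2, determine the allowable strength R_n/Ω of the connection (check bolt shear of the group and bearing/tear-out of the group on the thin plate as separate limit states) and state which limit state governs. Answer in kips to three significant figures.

Bolt shear: A_b = π·1.125²/4 = 0.994 in²; R_n = 68 × 0.994 × 4 × 1 = 270.4 kips → 270.4 / 2 = 135 kips.
Bearing (1.2 l_c t F_u ≤ 2.4 d t F_u): upper limit = 2.4·1.125·0.625·65 = 109.7 kips.
  Edge l_c = 2.125 − 1.25/2 = 1.5 → r_n = 73.12 kips; interior l_c = 4.25 − 1.25 = 3 → r_n = 109.7 kips.
  R_n,bearing = 1·73.12 + 3·109.7 = 402.2 kips → 402.2 / 2 = 201 kips.
Bolt shear governs: 135 kips.

135 kips (bolt shear governs)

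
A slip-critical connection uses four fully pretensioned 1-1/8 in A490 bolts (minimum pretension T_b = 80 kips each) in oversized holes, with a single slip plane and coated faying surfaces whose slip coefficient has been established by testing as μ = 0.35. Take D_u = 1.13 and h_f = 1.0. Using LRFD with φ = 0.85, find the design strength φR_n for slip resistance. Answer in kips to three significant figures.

R_n = μ · D_u · h_f · T_b · n_s · n_b = 0.35 × 1.13 × 1.0 × 80 × 1 × 4 = 126.6 kips.
Design strength φR_n = 0.85 × 126.6 = 108 kips.

108 kips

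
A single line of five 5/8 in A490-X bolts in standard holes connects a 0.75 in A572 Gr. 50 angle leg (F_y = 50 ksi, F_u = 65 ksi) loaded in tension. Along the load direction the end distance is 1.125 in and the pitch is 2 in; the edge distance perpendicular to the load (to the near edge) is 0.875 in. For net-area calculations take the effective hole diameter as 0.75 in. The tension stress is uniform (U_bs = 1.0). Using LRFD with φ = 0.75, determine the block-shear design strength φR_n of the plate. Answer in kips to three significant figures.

144 kips

Shear plane L_v = 1.125 + 4·2 = 9.125 in; A_gv = 9.125 × 0.75 = 6.844 in².
A_nv = (9.125 − 4.5·0.75) × 0.75 = 4.312 in².
A_nt = (0.875 − 0.5·0.75) × 0.75 = 0.375 in².
0.6 F_u A_nv = 168.2 kips; 0.6 F_y A_gv = 205.3 kips → shear rupture governs the shear term.
R_n = 168.2 + 1.0 × 65 × 0.375 = 192.6 kips.
Design strength φR_n = 0.75 × 192.6 = 144 kips.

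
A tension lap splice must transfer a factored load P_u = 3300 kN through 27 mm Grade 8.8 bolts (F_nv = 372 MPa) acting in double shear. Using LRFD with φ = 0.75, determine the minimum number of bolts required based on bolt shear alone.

11 bolts

A_b = π·27²/4 = 572.6 mm².
Per-bolt design strength φR_n = 0.75 × 372 × 572.6 × 2 / 1000 = 319.5 kN.
n ≥ 3300 / 319.5 = 10.33 → use 11 bolts.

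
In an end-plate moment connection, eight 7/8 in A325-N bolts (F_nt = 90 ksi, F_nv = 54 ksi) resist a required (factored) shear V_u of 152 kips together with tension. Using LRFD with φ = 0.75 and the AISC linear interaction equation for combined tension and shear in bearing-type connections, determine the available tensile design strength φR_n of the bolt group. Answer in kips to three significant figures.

A_b = π·0.875²/4 = 0.6013 in²; f_rv = 152 / (8 × 0.6013) = 31.6 ksi.
F'_nt = 1.3 F_nt − (F_nt / φF_nv) f_rv = 1.3·90 − (90/(0.75·54))·31.6 = 46.78 ksi, capped at F_nt → F'_nt = 46.78 ksi.
R_n = F'_nt · A_b · n = 46.78 × 0.6013 × 8 = 225.1 kips.
Design strength φR_n = 0.75 × 225.1 = 169 kips.

169 kips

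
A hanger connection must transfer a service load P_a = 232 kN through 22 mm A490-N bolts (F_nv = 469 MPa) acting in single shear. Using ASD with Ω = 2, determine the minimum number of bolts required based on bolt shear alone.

A_b = π·22²/4 = 380.1 mm².
Per-bolt allowable strength R_n/Ω = 469 × 380.1 × 1 / 1000 / 2 = 89.14 kN.
n ≥ 232 / 89.14 = 2.603 → use 3 bolts.

3 bolts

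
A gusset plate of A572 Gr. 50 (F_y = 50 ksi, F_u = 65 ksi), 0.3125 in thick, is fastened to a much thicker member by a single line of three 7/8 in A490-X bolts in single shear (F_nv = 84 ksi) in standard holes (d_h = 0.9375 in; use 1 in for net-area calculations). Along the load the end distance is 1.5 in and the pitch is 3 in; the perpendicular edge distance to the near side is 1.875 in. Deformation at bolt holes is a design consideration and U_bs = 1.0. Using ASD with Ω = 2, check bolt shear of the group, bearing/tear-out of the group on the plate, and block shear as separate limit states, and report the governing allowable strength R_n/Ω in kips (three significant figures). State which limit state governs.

Bolt shear: A_b = π·0.875²/4 = 0.6013 in²; R_n = 84 × 0.6013 × 3 × 1 = 151.5 kips → 151.5 / 2 = 75.8 kips.
Bearing: edge l_c = 1.031, r_n = 25.14 kips; interior l_c = 2.062, r_n = 42.66 kips; R_n = 25.14 + 2·42.66 = 110.4 kips → 55.2 kips.
Block shear: A_gv = 2.344, A_nv = 1.562, A_nt = 0.4297 in²; R_n = min(0.6F_uA_nv, 0.6F_yA_gv) + U_bs·F_u·A_nt = 88.87 kips → 44.4 kips.
Block shear governs: 44.4 kips.

44.4 kips (block shear governs)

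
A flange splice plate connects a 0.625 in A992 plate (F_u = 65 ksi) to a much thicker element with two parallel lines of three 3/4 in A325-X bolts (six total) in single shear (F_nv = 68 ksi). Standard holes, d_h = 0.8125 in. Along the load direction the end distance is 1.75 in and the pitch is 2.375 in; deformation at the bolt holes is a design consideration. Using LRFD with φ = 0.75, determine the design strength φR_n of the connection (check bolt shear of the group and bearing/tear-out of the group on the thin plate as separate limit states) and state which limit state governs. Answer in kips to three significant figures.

Bolt shear: A_b = π·0.75²/4 = 0.4418 in²; R_n = 68 × 0.4418 × 6 × 1 = 180.2 kips → 0.75 × 180.2 = 135 kips.
Bearing (1.2 l_c t F_u ≤ 2.4 d t F_u): upper limit = 2.4·0.75·0.625·65 = 73.12 kips.
  Edge l_c = 1.75 − 0.8125/2 = 1.344 → r_n = 65.51 kips; interior l_c = 2.375 − 0.8125 = 1.562 → r_n = 73.12 kips.
  R_n,bearing = 2·65.51 + 4·73.12 = 423.5 kips → 0.75 × 423.5 = 318 kips.
Bolt shear governs: 135 kips.

135 kips (bolt shear governs)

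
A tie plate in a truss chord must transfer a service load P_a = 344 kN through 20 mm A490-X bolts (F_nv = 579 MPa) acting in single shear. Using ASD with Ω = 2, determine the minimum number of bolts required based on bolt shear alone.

4 bolts

A_b = π·20²/4 = 314.2 mm².
Per-bolt allowable strength R_n/Ω = 579 × 314.2 × 1 / 1000 / 2 = 90.95 kN.
n ≥ 344 / 90.95 = 3.782 → use 4 bolts.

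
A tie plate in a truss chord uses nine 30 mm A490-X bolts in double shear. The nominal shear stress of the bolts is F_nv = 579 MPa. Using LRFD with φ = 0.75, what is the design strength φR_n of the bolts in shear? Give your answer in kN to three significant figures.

5530 kN

A_b = π × 30² / 4 = 706.9 mm².
R_n = F_nv · A_b · n · n_s = 579 × 706.9 × 9 × 2 / 1000 = 7367 kN.
Design strength φR_n = 0.75 × 7367 = 5530 kN.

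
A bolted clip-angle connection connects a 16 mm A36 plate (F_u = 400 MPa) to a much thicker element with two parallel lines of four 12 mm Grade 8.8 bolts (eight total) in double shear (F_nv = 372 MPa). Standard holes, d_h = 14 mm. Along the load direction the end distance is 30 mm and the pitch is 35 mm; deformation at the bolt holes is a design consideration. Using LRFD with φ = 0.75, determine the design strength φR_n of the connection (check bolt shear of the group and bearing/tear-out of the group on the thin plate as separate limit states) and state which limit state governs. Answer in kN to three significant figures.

505 kN (bolt shear governs)

Bolt shear: A_b = π·12²/4 = 113.1 mm²; R_n = 372 × 113.1 × 8 × 2 / 1000 = 673.2 kN → 0.75 × 673.2 = 505 kN.
Bearing (1.2 l_c t F_u ≤ 2.4 d t F_u): upper limit = 2.4·12·16·400 / 1000 = 184.3 kN.
  Edge l_c = 30 − 14/2 = 23 → r_n = 176.6 kN; interior l_c = 35 − 14 = 21 → r_n = 161.3 kN.
  R_n,bearing = 2·176.6 + 6·161.3 = 1321 kN → 0.75 × 1321 = 991 kN.
Bolt shear governs: 505 kN.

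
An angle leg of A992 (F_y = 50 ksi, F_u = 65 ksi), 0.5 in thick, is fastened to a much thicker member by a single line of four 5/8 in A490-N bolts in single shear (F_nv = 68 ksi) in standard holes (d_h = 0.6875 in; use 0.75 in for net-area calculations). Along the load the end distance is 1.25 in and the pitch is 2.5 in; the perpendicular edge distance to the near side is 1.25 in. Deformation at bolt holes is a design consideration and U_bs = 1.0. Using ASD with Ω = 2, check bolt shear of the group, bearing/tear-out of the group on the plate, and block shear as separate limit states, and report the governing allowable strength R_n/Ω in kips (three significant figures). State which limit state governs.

Bolt shear: A_b = π·0.625²/4 = 0.3068 in²; R_n = 68 × 0.3068 × 4 × 1 = 83.45 kips → 83.45 / 2 = 41.7 kips.
Bearing: edge l_c = 0.9062, r_n = 35.34 kips; interior l_c = 1.812, r_n = 48.75 kips; R_n = 35.34 + 3·48.75 = 181.6 kips → 90.8 kips.
Block shear: A_gv = 4.375, A_nv = 3.062, A_nt = 0.4375 in²; R_n = min(0.6F_uA_nv, 0.6F_yA_gv) + U_bs·F_u·A_nt = 147.9 kips → 73.9 kips.
Bolt shear governs: 41.7 kips.

41.7 kips (bolt shear governs)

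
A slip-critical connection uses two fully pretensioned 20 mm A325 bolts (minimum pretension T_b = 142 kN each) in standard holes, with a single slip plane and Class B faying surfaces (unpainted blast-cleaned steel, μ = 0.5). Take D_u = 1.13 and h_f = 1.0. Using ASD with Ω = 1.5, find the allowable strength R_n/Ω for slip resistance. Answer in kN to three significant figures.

107 kN

R_n = μ · D_u · h_f · T_b · n_s · n_b = 0.5 × 1.13 × 1.0 × 142 × 1 × 2 = 160.5 kN.
Allowable strength R_n/Ω = 160.5 / 1.5 = 107 kN.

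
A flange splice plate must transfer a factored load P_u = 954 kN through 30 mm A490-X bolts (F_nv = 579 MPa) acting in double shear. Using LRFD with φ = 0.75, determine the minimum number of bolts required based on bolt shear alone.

A_b = π·30²/4 = 706.9 mm².
Per-bolt design strength φR_n = 0.75 × 579 × 706.9 × 2 / 1000 = 613.9 kN.
n ≥ 954 / 613.9 = 1.554 → use 2 bolts.

2 bolts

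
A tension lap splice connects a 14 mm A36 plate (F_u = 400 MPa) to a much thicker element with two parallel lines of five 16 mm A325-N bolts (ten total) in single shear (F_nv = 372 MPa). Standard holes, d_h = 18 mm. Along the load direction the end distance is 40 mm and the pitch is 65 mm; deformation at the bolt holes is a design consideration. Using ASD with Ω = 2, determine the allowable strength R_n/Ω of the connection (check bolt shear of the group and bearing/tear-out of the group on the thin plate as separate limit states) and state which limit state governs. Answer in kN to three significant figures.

Bolt shear: A_b = π·16²/4 = 201.1 mm²; R_n = 372 × 201.1 × 10 × 1 / 1000 = 748 kN → 748 / 2 = 374 kN.
Bearing (1.2 l_c t F_u ≤ 2.4 d t F_u): upper limit = 2.4·16·14·400 / 1000 = 215 kN.
  Edge l_c = 40 − 18/2 = 31 → r_n = 208.3 kN; interior l_c = 65 − 18 = 47 → r_n = 215 kN.
  R_n,bearing = 2·208.3 + 8·215 = 2137 kN → 2137 / 2 = 1070 kN.
Bolt shear governs: 374 kN.

374 kN (bolt shear governs)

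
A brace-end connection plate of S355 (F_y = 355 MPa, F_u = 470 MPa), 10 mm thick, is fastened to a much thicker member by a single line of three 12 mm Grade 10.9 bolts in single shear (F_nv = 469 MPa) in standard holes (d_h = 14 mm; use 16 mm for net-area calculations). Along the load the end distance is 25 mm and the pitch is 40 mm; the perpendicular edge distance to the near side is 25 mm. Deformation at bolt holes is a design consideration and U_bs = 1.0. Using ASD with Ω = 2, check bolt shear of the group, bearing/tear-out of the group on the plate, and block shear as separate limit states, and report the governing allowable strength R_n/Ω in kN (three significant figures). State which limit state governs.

Bolt shear: A_b = π·12²/4 = 113.1 mm²; R_n = 469 × 113.1 × 3 × 1 / 1000 = 159.1 kN → 159.1 / 2 = 79.6 kN.
Bearing: edge l_c = 18, r_n = 101.5 kN; interior l_c = 26, r_n = 135.4 kN; R_n = 101.5 + 2·135.4 = 372.2 kN → 186 kN.
Block shear: A_gv = 1050, A_nv = 650, A_nt = 170 mm²; R_n = min(0.6F_uA_nv, 0.6F_yA_gv) + U_bs·F_u·A_nt = 263.2 kN → 132 kN.
Bolt shear governs: 79.6 kN.

79.6 kN (bolt shear governs)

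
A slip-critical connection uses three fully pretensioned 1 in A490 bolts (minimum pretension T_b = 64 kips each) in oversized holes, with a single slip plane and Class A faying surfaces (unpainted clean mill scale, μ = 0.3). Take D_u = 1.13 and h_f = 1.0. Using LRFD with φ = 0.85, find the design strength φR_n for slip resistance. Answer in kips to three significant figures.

55.3 kips

R_n = μ · D_u · h_f · T_b · n_s · n_b = 0.3 × 1.13 × 1.0 × 64 × 1 × 3 = 65.09 kips.
Design strength φR_n = 0.85 × 65.09 = 55.3 kips.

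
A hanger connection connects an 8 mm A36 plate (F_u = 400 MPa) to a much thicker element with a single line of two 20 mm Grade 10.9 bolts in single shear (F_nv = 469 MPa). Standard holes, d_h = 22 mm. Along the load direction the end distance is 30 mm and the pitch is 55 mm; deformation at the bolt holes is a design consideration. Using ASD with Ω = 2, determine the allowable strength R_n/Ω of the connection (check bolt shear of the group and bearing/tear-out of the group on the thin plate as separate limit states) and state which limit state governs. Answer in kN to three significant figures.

99.8 kN (bearing governs)

Bolt shear: A_b = π·20²/4 = 314.2 mm²; R_n = 469 × 314.2 × 2 × 1 / 1000 = 294.7 kN → 294.7 / 2 = 147 kN.
Bearing (1.2 l_c t F_u ≤ 2.4 d t F_u): upper limit = 2.4·20·8·400 / 1000 = 153.6 kN.
  Edge l_c = 30 − 22/2 = 19 → r_n = 72.96 kN; interior l_c = 55 − 22 = 33 → r_n = 126.7 kN.
  R_n,bearing = 1·72.96 + 1·126.7 = 199.7 kN → 199.7 / 2 = 99.8 kN.
Bearing governs: 99.8 kN.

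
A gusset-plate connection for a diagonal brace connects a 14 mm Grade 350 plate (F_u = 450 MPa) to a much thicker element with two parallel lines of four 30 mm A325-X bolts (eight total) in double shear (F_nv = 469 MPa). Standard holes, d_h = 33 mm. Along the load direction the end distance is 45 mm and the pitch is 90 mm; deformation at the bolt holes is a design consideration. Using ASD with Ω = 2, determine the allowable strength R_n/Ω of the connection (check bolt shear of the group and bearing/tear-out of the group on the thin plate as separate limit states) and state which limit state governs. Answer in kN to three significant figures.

1510 kN (bearing governs)

Bolt shear: A_b = π·30²/4 = 706.9 mm²; R_n = 469 × 706.9 × 8 × 2 / 1000 = 5304 kN → 5304 / 2 = 2650 kN.
Bearing (1.2 l_c t F_u ≤ 2.4 d t F_u): upper limit = 2.4·30·14·450 / 1000 = 453.6 kN.
  Edge l_c = 45 − 33/2 = 28.5 → r_n = 215.5 kN; interior l_c = 90 − 33 = 57 → r_n = 430.9 kN.
  R_n,bearing = 2·215.5 + 6·430.9 = 3016 kN → 3016 / 2 = 1510 kN.
Bearing governs: 1510 kN.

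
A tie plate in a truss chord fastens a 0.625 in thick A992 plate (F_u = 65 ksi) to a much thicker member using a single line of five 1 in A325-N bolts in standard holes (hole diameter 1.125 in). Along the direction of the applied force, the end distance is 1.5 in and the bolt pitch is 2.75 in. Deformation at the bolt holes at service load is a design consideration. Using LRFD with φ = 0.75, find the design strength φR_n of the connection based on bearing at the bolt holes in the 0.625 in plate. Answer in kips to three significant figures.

Per bolt r_n = 1.2 l_c t F_u ≤ 2.4 d t F_u; upper limit = 2.4 × 1 × 0.625 × 65 = 97.5 kips.
Edge bolt: l_c = 1.5 − 1.125/2 = 0.9375 in → 1.2 × 0.9375 × 0.625 × 65 = 45.7 → r_n = 45.7 kips.
Interior bolts: l_c = 2.75 − 1.125 = 1.625 in → 1.2 × 1.625 × 0.625 × 65 = 79.22 → r_n = 79.22 kips.
R_n = 1 × 45.7 + 4 × 79.22 = 362.6 kips.
Design strength φR_n = 0.75 × 362.6 = 272 kips.

272 kips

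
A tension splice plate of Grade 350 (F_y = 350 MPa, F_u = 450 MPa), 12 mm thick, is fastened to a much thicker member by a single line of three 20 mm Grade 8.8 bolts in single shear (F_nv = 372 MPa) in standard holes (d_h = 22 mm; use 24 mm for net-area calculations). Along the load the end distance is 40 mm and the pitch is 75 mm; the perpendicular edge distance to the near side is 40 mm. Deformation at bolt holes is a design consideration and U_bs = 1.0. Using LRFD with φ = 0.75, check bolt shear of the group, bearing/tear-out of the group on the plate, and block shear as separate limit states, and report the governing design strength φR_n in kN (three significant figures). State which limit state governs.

Bolt shear: A_b = π·20²/4 = 314.2 mm²; R_n = 372 × 314.2 × 3 × 1 / 1000 = 350.6 kN → 0.75 × 350.6 = 263 kN.
Bearing: edge l_c = 29, r_n = 187.9 kN; interior l_c = 53, r_n = 259.2 kN; R_n = 187.9 + 2·259.2 = 706.3 kN → 530 kN.
Block shear: A_gv = 2280, A_nv = 1560, A_nt = 336 mm²; R_n = min(0.6F_uA_nv, 0.6F_yA_gv) + U_bs·F_u·A_nt = 572.4 kN → 429 kN.
Bolt shear governs: 263 kN.

263 kN (bolt shear governs)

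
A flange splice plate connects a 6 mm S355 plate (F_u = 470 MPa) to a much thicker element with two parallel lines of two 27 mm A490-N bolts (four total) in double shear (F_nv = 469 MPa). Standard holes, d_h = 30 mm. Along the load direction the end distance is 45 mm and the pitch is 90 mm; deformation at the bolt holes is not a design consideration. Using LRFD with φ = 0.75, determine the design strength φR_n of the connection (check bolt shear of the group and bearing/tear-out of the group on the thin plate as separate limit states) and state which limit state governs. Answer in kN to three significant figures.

Bolt shear: A_b = π·27²/4 = 572.6 mm²; R_n = 469 × 572.6 × 4 × 2 / 1000 = 2148 kN → 0.75 × 2148 = 1610 kN.
Bearing (1.5 l_c t F_u ≤ 3.0 d t F_u): upper limit = 3.0·27·6·470 / 1000 = 228.4 kN.
  Edge l_c = 45 − 30/2 = 30 → r_n = 126.9 kN; interior l_c = 90 − 30 = 60 → r_n = 228.4 kN.
  R_n,bearing = 2·126.9 + 2·228.4 = 710.6 kN → 0.75 × 710.6 = 533 kN.
Bearing governs: 533 kN.

533 kN (bearing governs)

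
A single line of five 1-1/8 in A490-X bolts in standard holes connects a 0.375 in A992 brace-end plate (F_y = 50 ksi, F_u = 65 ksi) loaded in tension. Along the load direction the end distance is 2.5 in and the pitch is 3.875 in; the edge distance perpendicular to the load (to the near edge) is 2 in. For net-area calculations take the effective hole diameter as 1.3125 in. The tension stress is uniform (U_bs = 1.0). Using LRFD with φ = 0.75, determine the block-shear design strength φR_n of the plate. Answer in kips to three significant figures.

157 kips

Shear plane L_v = 2.5 + 4·3.875 = 18 in; A_gv = 18 × 0.375 = 6.75 in².
A_nv = (18 − 4.5·1.3125) × 0.375 = 4.535 in².
A_nt = (2 − 0.5·1.3125) × 0.375 = 0.5039 in².
0.6 F_u A_nv = 176.9 kips; 0.6 F_y A_gv = 202.5 kips → shear rupture governs the shear term.
R_n = 176.9 + 1.0 × 65 × 0.5039 = 209.6 kips.
Design strength φR_n = 0.75 × 209.6 = 157 kips.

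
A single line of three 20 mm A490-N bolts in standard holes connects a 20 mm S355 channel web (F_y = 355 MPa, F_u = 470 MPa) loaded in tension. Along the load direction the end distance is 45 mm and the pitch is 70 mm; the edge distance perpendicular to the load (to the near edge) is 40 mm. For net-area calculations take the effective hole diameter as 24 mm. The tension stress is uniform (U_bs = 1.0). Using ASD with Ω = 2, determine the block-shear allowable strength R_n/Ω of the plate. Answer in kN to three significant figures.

Shear plane L_v = 45 + 2·70 = 185 mm; A_gv = 185 × 20 = 3700 mm².
A_nv = (185 − 2.5·24) × 20 = 2500 mm².
A_nt = (40 − 0.5·24) × 20 = 560 mm².
0.6 F_u A_nv = 705 kN; 0.6 F_y A_gv = 788.1 kN → shear rupture governs the shear term.
R_n = 705 + 1.0 × 470 × 560 / 1000 = 968.2 kN.
Allowable strength R_n/Ω = 968.2 / 2 = 484 kN.

484 kN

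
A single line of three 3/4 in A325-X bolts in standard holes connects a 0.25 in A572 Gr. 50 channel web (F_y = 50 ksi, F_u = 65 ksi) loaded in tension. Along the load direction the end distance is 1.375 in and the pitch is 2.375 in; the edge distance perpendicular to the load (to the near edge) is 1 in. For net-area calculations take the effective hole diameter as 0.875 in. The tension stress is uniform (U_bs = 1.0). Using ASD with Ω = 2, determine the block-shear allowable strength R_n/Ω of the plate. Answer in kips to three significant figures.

Shear plane L_v = 1.375 + 2·2.375 = 6.125 in; A_gv = 6.125 × 0.25 = 1.531 in².
A_nv = (6.125 − 2.5·0.875) × 0.25 = 0.9844 in².
A_nt = (1 − 0.5·0.875) × 0.25 = 0.1406 in².
0.6 F_u A_nv = 38.39 kips; 0.6 F_y A_gv = 45.94 kips → shear rupture governs the shear term.
R_n = 38.39 + 1.0 × 65 × 0.1406 = 47.53 kips.
Allowable strength R_n/Ω = 47.53 / 2 = 23.8 kips.

23.8 kips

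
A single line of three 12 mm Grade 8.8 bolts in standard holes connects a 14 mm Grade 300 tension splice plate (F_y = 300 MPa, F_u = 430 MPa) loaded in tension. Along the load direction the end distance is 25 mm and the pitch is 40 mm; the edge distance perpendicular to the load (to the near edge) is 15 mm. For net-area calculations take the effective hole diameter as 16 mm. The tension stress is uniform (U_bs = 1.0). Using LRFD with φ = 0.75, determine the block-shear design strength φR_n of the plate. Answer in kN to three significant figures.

Shear plane L_v = 25 + 2·40 = 105 mm; A_gv = 105 × 14 = 1470 mm².
A_nv = (105 − 2.5·16) × 14 = 910 mm².
A_nt = (15 − 0.5·16) × 14 = 98 mm².
0.6 F_u A_nv = 234.8 kN; 0.6 F_y A_gv = 264.6 kN → shear rupture governs the shear term.
R_n = 234.8 + 1.0 × 430 × 98 / 1000 = 276.9 kN.
Design strength φR_n = 0.75 × 276.9 = 208 kN.

208 kN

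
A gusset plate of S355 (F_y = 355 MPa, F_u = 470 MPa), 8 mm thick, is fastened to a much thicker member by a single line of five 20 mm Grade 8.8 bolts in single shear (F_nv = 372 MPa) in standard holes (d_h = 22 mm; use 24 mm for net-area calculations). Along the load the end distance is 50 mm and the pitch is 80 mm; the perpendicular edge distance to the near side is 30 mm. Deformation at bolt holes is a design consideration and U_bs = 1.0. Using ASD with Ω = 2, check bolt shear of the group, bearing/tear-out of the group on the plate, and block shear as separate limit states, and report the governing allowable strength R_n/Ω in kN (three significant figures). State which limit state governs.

Bolt shear: A_b = π·20²/4 = 314.2 mm²; R_n = 372 × 314.2 × 5 × 1 / 1000 = 584.3 kN → 584.3 / 2 = 292 kN.
Bearing: edge l_c = 39, r_n = 176 kN; interior l_c = 58, r_n = 180.5 kN; R_n = 176 + 4·180.5 = 897.9 kN → 449 kN.
Block shear: A_gv = 2960, A_nv = 2096, A_nt = 144 mm²; R_n = min(0.6F_uA_nv, 0.6F_yA_gv) + U_bs·F_u·A_nt = 658.8 kN → 329 kN.
Bolt shear governs: 292 kN.

292 kN (bolt shear governs)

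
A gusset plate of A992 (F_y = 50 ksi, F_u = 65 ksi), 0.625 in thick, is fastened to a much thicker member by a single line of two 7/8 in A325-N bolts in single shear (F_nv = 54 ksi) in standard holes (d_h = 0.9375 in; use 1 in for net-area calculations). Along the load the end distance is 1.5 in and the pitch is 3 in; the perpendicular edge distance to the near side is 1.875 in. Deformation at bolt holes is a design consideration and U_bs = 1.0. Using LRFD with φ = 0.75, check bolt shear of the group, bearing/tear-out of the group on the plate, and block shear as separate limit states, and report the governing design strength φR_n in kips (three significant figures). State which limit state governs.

Bolt shear: A_b = π·0.875²/4 = 0.6013 in²; R_n = 54 × 0.6013 × 2 × 1 = 64.94 kips → 0.75 × 64.94 = 48.7 kips.
Bearing: edge l_c = 1.031, r_n = 50.27 kips; interior l_c = 2.062, r_n = 85.31 kips; R_n = 50.27 + 1·85.31 = 135.6 kips → 102 kips.
Block shear: A_gv = 2.812, A_nv = 1.875, A_nt = 0.8594 in²; R_n = min(0.6F_uA_nv, 0.6F_yA_gv) + U_bs·F_u·A_nt = 129 kips → 96.7 kips.
Bolt shear governs: 48.7 kips.

48.7 kips (bolt shear governs)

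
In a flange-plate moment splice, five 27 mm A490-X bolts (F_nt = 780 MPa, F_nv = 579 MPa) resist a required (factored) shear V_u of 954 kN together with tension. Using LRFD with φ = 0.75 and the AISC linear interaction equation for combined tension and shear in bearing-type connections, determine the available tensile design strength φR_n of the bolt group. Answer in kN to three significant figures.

892 kN

A_b = π·27²/4 = 572.6 mm²; f_rv = 954 × 1000 / (5 × 572.6) = 333.2 MPa.
F'_nt = 1.3 F_nt − (F_nt / φF_nv) f_rv = 1.3·780 − (780/(0.75·579))·333.2 = 415.4 MPa, capped at F_nt → F'_nt = 415.4 MPa.
R_n = F'_nt · A_b · n = 415.4 × 572.6 × 5 / 1000 = 1189 kN.
Design strength φR_n = 0.75 × 1189 = 892 kN.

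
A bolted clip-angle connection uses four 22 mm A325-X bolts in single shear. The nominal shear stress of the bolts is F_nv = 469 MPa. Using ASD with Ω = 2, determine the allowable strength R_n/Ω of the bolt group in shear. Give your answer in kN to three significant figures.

357 kN

A_b = π × 22² / 4 = 380.1 mm².
R_n = F_nv · A_b · n · n_s = 469 × 380.1 × 4 × 1 / 1000 = 713.1 kN.
Allowable strength R_n/Ω = 713.1 / 2 = 357 kN.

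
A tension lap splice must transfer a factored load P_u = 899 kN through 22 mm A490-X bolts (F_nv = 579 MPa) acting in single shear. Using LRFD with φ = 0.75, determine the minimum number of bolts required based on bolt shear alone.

A_b = π·22²/4 = 380.1 mm².
Per-bolt design strength φR_n = 0.75 × 579 × 380.1 × 1 / 1000 = 165.1 kN.
n ≥ 899 / 165.1 = 5.446 → use 6 bolts.

6 bolts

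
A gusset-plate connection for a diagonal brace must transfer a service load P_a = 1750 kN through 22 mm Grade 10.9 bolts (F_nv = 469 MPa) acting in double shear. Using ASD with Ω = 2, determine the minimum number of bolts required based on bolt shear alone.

10 bolts

A_b = π·22²/4 = 380.1 mm².
Per-bolt allowable strength R_n/Ω = 469 × 380.1 × 2 / 1000 / 2 = 178.3 kN.
n ≥ 1750 / 178.3 = 9.816 → use 10 bolts.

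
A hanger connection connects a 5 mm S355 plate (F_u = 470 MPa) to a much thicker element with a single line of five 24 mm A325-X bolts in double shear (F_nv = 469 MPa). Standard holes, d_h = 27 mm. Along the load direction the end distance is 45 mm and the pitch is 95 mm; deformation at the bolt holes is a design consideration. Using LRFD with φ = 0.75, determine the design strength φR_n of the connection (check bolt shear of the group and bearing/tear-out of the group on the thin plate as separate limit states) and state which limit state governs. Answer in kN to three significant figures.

Bolt shear: A_b = π·24²/4 = 452.4 mm²; R_n = 469 × 452.4 × 5 × 2 / 1000 = 2122 kN → 0.75 × 2122 = 1590 kN.
Bearing (1.2 l_c t F_u ≤ 2.4 d t F_u): upper limit = 2.4·24·5·470 / 1000 = 135.4 kN.
  Edge l_c = 45 − 27/2 = 31.5 → r_n = 88.83 kN; interior l_c = 95 − 27 = 68 → r_n = 135.4 kN.
  R_n,bearing = 1·88.83 + 4·135.4 = 630.3 kN → 0.75 × 630.3 = 473 kN.
Bearing governs: 473 kN.

473 kN (bearing governs)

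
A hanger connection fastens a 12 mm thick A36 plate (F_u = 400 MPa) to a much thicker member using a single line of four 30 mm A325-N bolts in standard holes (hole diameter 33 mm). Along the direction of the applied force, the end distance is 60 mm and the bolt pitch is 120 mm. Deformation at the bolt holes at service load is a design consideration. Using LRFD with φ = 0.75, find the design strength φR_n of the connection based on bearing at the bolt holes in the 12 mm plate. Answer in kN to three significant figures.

Per bolt r_n = 1.2 l_c t F_u ≤ 2.4 d t F_u; upper limit = 2.4 × 30 × 12 × 400 / 1000 = 345.6 kN.
Edge bolt: l_c = 60 − 33/2 = 43.5 mm → 1.2 × 43.5 × 12 × 400 / 1000 = 250.6 → r_n = 250.6 kN.
Interior bolts: l_c = 120 − 33 = 87 mm → 1.2 × 87 × 12 × 400 / 1000 = 501.1 → r_n = 345.6 kN.
R_n = 1 × 250.6 + 3 × 345.6 = 1287 kN.
Design strength φR_n = 0.75 × 1287 = 966 kN.

966 kN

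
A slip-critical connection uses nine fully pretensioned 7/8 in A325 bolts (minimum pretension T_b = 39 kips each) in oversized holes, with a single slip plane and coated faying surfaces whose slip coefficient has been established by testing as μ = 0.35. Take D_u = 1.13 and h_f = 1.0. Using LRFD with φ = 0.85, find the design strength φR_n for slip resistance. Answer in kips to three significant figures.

118 kips

R_n = μ · D_u · h_f · T_b · n_s · n_b = 0.35 × 1.13 × 1.0 × 39 × 1 × 9 = 138.8 kips.
Design strength φR_n = 0.85 × 138.8 = 118 kips.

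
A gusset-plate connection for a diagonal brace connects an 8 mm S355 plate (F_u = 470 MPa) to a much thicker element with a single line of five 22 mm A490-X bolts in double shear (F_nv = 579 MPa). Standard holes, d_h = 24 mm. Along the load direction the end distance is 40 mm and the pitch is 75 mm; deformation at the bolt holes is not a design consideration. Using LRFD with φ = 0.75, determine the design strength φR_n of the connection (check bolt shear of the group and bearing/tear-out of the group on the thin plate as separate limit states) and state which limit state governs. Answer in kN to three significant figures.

Bolt shear: A_b = π·22²/4 = 380.1 mm²; R_n = 579 × 380.1 × 5 × 2 / 1000 = 2201 kN → 0.75 × 2201 = 1650 kN.
Bearing (1.5 l_c t F_u ≤ 3.0 d t F_u): upper limit = 3.0·22·8·470 / 1000 = 248.2 kN.
  Edge l_c = 40 − 24/2 = 28 → r_n = 157.9 kN; interior l_c = 75 − 24 = 51 → r_n = 248.2 kN.
  R_n,bearing = 1·157.9 + 4·248.2 = 1151 kN → 0.75 × 1151 = 863 kN.
Bearing governs: 863 kN.

863 kN (bearing governs)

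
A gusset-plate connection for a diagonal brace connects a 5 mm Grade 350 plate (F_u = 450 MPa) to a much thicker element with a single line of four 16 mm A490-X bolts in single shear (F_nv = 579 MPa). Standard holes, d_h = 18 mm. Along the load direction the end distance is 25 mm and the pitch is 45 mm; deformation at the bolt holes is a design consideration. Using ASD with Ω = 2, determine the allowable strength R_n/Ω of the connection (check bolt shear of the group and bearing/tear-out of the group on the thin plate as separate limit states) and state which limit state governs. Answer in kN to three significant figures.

131 kN (bearing governs)

Bolt shear: A_b = π·16²/4 = 201.1 mm²; R_n = 579 × 201.1 × 4 × 1 / 1000 = 465.7 kN → 465.7 / 2 = 233 kN.
Bearing (1.2 l_c t F_u ≤ 2.4 d t F_u): upper limit = 2.4·16·5·450 / 1000 = 86.4 kN.
  Edge l_c = 25 − 18/2 = 16 → r_n = 43.2 kN; interior l_c = 45 − 18 = 27 → r_n = 72.9 kN.
  R_n,bearing = 1·43.2 + 3·72.9 = 261.9 kN → 261.9 / 2 = 131 kN.
Bearing governs: 131 kN.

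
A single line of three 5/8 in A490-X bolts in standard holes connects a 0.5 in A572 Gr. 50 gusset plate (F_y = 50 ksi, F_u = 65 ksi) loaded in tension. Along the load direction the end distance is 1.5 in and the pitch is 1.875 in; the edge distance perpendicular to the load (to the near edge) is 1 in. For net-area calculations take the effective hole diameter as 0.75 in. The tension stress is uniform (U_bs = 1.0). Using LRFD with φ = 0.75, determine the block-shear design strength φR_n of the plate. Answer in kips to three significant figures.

Shear plane L_v = 1.5 + 2·1.875 = 5.25 in; A_gv = 5.25 × 0.5 = 2.625 in².
A_nv = (5.25 − 2.5·0.75) × 0.5 = 1.688 in².
A_nt = (1 − 0.5·0.75) × 0.5 = 0.3125 in².
0.6 F_u A_nv = 65.81 kips; 0.6 F_y A_gv = 78.75 kips → shear rupture governs the shear term.
R_n = 65.81 + 1.0 × 65 × 0.3125 = 86.12 kips.
Design strength φR_n = 0.75 × 86.12 = 64.6 kips.

64.6 kips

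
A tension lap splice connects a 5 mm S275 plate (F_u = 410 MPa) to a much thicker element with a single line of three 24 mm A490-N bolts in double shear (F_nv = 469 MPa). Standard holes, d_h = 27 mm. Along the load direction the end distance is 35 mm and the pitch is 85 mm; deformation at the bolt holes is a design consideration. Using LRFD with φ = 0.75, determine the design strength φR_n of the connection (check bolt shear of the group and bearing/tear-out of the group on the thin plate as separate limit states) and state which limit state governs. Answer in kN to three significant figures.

Bolt shear: A_b = π·24²/4 = 452.4 mm²; R_n = 469 × 452.4 × 3 × 2 / 1000 = 1273 kN → 0.75 × 1273 = 955 kN.
Bearing (1.2 l_c t F_u ≤ 2.4 d t F_u): upper limit = 2.4·24·5·410 / 1000 = 118.1 kN.
  Edge l_c = 35 − 27/2 = 21.5 → r_n = 52.89 kN; interior l_c = 85 − 27 = 58 → r_n = 118.1 kN.
  R_n,bearing = 1·52.89 + 2·118.1 = 289.1 kN → 0.75 × 289.1 = 217 kN.
Bearing governs: 217 kN.

217 kN (bearing governs)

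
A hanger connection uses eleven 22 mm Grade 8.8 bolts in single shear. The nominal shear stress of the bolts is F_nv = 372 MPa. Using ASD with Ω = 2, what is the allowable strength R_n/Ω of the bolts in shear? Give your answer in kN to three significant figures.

778 kN

A_b = π × 22² / 4 = 380.1 mm².
R_n = F_nv · A_b · n · n_s = 372 × 380.1 × 11 × 1 / 1000 = 1556 kN.
Allowable strength R_n/Ω = 1556 / 2 = 778 kN.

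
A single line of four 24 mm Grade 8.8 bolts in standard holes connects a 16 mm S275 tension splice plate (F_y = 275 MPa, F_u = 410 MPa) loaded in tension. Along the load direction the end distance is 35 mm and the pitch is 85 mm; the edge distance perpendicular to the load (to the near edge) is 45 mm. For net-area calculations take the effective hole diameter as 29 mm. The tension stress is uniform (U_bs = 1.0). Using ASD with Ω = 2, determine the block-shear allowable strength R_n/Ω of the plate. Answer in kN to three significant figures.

471 kN

Shear plane L_v = 35 + 3·85 = 290 mm; A_gv = 290 × 16 = 4640 mm².
A_nv = (290 − 3.5·29) × 16 = 3016 mm².
A_nt = (45 − 0.5·29) × 16 = 488 mm².
0.6 F_u A_nv = 741.9 kN; 0.6 F_y A_gv = 765.6 kN → shear rupture governs the shear term.
R_n = 741.9 + 1.0 × 410 × 488 / 1000 = 942 kN.
Allowable strength R_n/Ω = 942 / 2 = 471 kN.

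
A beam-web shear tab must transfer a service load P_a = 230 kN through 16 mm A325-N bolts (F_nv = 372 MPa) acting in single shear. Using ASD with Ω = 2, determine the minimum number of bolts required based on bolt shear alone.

A_b = π·16²/4 = 201.1 mm².
Per-bolt allowable strength R_n/Ω = 372 × 201.1 × 1 / 1000 / 2 = 37.4 kN.
n ≥ 230 / 37.4 = 6.15 → use 7 bolts.

7 bolts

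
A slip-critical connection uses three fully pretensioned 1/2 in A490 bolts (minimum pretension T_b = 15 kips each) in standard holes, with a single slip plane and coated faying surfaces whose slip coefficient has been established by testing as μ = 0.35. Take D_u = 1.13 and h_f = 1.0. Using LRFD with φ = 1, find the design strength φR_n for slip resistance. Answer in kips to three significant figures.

17.8 kips

R_n = μ · D_u · h_f · T_b · n_s · n_b = 0.35 × 1.13 × 1.0 × 15 × 1 × 3 = 17.8 kips.
Design strength φR_n = 1 × 17.8 = 17.8 kips.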